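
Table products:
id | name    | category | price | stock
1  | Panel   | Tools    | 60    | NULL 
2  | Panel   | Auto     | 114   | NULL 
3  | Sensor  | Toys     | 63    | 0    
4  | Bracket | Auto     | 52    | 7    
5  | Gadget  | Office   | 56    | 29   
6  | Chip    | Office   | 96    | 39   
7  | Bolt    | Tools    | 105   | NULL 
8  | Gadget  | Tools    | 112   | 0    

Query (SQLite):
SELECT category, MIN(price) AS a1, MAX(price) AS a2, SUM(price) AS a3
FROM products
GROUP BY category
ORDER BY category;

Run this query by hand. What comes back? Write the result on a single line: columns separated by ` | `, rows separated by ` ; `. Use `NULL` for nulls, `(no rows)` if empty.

Auto | 52 | 114 | 166 ; Office | 56 | 96 | 152 ; Tools | 60 | 112 | 277 ; Toys | 63 | 63 | 63

Group products by category.
Per group compute: MIN(price), MAX(price), SUM(price).
  Auto: ids {2, 4} → MIN(price)=52, MAX(price)=114, SUM(price)=166
  Office: ids {5, 6} → MIN(price)=56, MAX(price)=96, SUM(price)=152
  Tools: ids {1, 7, 8} → MIN(price)=60, MAX(price)=112, SUM(price)=277
  Toys: ids {3} → MIN(price)=63, MAX(price)=63, SUM(price)=63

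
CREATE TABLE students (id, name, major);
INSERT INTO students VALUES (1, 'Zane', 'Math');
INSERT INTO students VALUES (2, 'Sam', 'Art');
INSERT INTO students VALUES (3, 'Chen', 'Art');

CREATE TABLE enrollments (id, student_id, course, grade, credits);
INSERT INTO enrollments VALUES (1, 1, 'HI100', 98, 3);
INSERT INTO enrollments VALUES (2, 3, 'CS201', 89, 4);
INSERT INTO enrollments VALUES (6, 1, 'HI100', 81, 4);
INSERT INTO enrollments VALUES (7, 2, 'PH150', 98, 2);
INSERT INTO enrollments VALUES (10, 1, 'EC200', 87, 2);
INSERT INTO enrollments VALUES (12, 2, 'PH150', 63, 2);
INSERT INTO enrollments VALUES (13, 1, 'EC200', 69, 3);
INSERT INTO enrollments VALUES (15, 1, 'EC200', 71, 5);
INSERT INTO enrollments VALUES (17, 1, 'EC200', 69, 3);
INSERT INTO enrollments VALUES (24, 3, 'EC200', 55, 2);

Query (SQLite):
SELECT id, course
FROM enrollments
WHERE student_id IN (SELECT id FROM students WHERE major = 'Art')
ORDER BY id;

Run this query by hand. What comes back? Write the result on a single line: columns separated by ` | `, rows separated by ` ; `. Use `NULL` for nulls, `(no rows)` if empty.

Inner query: students.id where major = 'Art'.
Outer: keep enrollments rows whose student_id is in that set.
Inner query → {2, 3}

2 | CS201 ; 7 | PH150 ; 12 | PH150 ; 24 | EC200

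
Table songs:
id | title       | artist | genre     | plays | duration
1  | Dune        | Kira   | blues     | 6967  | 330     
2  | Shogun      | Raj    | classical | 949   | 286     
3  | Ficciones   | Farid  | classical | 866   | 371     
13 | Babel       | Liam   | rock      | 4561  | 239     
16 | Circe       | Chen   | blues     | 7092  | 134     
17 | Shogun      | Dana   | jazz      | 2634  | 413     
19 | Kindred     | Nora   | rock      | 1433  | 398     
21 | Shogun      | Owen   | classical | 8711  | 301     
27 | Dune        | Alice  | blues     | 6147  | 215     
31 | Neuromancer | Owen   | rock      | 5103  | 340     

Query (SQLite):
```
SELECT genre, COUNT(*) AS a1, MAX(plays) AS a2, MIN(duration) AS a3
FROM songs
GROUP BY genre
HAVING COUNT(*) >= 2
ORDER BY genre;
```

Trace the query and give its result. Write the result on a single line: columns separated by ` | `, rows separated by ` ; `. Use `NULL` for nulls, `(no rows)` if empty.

Group songs by genre.
Per group compute: COUNT(*), MAX(plays), MIN(duration).
HAVING: drop groups with fewer than 2 rows.
  blues: ids {1, 16, 27} → COUNT(*)=3, MAX(plays)=7092, MIN(duration)=134
  classical: ids {2, 3, 21} → COUNT(*)=3, MAX(plays)=8711, MIN(duration)=286
  jazz: ids {17} → COUNT(*)=1, MAX(plays)=2634, MIN(duration)=413
  rock: ids {13, 19, 31} → COUNT(*)=3, MAX(plays)=5103, MIN(duration)=239

blues | 3 | 7092 | 134 ; classical | 3 | 8711 | 286 ; rock | 3 | 5103 | 239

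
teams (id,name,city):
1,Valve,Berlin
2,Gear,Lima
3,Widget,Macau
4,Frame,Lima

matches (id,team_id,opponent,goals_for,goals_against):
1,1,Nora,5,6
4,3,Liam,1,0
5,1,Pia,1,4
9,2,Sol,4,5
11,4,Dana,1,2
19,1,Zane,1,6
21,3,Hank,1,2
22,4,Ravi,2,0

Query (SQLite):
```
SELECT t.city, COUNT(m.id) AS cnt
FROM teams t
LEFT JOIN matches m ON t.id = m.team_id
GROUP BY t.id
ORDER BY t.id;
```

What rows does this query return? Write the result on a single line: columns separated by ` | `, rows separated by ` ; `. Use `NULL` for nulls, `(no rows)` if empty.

LEFT JOIN keeps every teams row; unmatched ones get NULL for matches columns.
Group by teams.id and compute COUNT(m.id). COUNT(col) of an all-NULL group is 0.
  1: ids {1, 5, 19} → COUNT(m.id)=3
  2: ids {9} → COUNT(m.id)=1
  3: ids {4, 21} → COUNT(m.id)=2
  4: ids {11, 22} → COUNT(m.id)=2

Berlin | 3 ; Lima | 1 ; Macau | 2 ; Lima | 2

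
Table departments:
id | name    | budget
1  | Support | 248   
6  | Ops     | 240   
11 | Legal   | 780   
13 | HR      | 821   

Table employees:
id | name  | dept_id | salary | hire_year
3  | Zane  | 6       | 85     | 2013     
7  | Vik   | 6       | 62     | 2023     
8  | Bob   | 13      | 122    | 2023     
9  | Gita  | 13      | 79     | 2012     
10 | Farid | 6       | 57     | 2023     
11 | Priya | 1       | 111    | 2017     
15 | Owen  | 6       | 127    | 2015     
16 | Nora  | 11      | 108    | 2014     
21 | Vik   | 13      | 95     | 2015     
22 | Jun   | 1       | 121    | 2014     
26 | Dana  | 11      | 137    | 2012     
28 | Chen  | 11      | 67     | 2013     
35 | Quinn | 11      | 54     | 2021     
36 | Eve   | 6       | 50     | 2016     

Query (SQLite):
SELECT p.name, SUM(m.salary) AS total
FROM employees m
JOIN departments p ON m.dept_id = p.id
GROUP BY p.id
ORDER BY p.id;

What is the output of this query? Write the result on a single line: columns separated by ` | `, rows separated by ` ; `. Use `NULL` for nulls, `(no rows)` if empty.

Join each employees row to its departments via dept_id.
Group joined rows by departments.id; compute SUM(m.salary) per group.
  1: ids {11, 22} → SUM(m.salary)=232
  6: ids {3, 7, 10, 15, 36} → SUM(m.salary)=381
  11: ids {16, 26, 28, 35} → SUM(m.salary)=366
  13: ids {8, 9, 21} → SUM(m.salary)=296

Support | 232 ; Ops | 381 ; Legal | 366 ; HR | 296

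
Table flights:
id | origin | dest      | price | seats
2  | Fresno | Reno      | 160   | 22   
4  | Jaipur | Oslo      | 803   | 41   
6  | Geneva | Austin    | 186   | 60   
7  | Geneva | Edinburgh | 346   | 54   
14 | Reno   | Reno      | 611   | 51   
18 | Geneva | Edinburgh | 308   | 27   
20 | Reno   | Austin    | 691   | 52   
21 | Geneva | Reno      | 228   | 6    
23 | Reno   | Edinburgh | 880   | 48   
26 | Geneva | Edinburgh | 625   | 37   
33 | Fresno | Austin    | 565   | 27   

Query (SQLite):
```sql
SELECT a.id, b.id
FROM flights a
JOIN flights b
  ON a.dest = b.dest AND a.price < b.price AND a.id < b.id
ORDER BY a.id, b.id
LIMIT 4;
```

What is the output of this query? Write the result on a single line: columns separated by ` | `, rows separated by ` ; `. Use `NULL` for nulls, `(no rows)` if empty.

Pairs (a,b) with same dest, a.price < b.price, a.id < b.id.
dest groups: Austin:{6,20,33} Edinburgh:{7,18,23,26} Oslo:{4} Reno:{2,14,21}
Ordered by (a.id, b.id); first 4.

2 | 14 ; 2 | 21 ; 6 | 20 ; 6 | 33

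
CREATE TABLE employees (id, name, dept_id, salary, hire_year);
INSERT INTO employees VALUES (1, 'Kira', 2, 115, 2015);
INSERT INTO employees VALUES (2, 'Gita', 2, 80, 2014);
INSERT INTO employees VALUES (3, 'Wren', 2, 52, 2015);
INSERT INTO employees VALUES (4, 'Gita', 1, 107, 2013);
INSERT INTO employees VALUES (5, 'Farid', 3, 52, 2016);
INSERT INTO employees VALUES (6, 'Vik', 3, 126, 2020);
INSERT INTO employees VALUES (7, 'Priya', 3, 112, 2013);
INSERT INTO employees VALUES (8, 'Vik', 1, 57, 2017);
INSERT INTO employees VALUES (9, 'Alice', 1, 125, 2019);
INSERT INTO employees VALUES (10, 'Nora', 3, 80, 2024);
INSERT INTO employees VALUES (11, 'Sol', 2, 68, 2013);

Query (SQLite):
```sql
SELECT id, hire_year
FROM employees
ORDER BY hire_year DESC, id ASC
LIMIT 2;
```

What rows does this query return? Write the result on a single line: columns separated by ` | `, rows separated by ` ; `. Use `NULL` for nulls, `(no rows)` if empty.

10 | 2024 ; 6 | 2020

Sort by hire_year desc, tiebreak id asc: (2024, id=10), (2020, id=6), (2019, id=9), (2017, id=8), (2016, id=5) …. Take first 2.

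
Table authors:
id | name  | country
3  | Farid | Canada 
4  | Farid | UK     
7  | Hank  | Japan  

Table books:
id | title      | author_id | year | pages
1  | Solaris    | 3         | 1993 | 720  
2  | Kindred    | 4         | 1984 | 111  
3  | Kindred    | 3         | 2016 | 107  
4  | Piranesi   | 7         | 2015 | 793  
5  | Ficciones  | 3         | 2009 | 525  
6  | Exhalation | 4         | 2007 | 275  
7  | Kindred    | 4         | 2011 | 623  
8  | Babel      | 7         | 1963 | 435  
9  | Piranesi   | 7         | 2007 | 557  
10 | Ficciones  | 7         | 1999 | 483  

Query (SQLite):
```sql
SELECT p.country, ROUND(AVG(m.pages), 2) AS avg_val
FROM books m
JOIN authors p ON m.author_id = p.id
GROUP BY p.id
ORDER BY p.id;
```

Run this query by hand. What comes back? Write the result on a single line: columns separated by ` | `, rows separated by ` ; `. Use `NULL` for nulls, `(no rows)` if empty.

Canada | 450.67 ; UK | 336.33 ; Japan | 567

Join each books row to its authors via author_id.
Group joined rows by authors.id; compute ROUND(AVG(m.pages), 2) per group.
  3: ids {1, 3, 5} → ROUND(AVG(m.pages), 2)=450.67
  4: ids {2, 6, 7} → ROUND(AVG(m.pages), 2)=336.33
  7: ids {4, 8, 9, 10} → ROUND(AVG(m.pages), 2)=567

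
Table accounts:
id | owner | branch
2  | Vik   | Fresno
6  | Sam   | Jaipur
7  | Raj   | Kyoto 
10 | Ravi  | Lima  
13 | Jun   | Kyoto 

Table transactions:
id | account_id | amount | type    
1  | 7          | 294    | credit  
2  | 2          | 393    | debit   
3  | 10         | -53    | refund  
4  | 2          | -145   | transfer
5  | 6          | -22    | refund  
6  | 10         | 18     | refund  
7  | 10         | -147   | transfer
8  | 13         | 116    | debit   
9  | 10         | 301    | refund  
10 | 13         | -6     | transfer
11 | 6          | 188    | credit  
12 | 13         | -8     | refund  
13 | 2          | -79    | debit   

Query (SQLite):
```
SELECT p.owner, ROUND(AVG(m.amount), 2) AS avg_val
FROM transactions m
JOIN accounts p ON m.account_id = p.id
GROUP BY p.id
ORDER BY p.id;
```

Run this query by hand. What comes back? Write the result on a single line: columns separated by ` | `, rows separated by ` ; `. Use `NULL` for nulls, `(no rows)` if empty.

Join each transactions row to its accounts via account_id.
Group joined rows by accounts.id; compute ROUND(AVG(m.amount), 2) per group.
  2: ids {2, 4, 13} → ROUND(AVG(m.amount), 2)=56.33
  6: ids {5, 11} → ROUND(AVG(m.amount), 2)=83
  7: ids {1} → ROUND(AVG(m.amount), 2)=294
  10: ids {3, 6, 7, 9} → ROUND(AVG(m.amount), 2)=29.75
  13: ids {8, 10, 12} → ROUND(AVG(m.amount), 2)=34

Vik | 56.33 ; Sam | 83 ; Raj | 294 ; Ravi | 29.75 ; Jun | 34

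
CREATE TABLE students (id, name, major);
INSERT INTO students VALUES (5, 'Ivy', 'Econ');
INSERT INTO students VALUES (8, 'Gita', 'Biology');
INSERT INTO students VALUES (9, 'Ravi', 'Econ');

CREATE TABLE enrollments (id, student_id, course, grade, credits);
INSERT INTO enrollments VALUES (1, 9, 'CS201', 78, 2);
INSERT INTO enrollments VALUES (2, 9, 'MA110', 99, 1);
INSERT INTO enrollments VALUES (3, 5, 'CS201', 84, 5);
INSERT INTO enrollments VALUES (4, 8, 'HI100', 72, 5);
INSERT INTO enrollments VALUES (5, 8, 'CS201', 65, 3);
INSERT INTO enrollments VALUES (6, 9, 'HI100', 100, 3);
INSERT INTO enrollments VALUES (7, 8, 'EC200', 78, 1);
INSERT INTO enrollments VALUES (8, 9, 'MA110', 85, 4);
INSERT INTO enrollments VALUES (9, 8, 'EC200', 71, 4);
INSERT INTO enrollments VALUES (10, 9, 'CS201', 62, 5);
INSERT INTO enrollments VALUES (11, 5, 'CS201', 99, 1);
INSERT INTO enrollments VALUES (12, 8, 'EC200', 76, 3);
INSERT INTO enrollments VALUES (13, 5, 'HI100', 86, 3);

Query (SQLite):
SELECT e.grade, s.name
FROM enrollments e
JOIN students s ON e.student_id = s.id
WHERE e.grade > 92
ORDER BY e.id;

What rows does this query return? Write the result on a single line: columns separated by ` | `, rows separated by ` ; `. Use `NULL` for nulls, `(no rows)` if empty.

99 | Ravi ; 100 | Ravi ; 99 | Ivy

Each enrollments row matches the students row where student_id = students.id.
Then keep rows with e.grade > 92.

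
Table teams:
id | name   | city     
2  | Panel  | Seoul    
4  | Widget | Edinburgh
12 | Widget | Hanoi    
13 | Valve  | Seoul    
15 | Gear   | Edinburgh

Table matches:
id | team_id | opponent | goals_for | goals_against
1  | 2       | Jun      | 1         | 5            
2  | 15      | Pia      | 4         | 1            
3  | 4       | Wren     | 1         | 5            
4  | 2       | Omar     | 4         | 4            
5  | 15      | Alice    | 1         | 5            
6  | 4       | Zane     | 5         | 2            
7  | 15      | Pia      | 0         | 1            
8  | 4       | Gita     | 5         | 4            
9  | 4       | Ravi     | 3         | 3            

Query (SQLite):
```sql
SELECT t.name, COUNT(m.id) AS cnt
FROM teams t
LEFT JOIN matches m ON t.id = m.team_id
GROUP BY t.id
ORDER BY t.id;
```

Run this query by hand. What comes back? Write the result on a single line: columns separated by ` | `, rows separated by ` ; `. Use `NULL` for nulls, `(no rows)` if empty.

Panel | 2 ; Widget | 4 ; Widget | 0 ; Valve | 0 ; Gear | 3

LEFT JOIN keeps every teams row; unmatched ones get NULL for matches columns.
Group by teams.id and compute COUNT(m.id). COUNT(col) of an all-NULL group is 0.
  2: ids {1, 4} → COUNT(m.id)=2
  4: ids {3, 6, 8, 9} → COUNT(m.id)=4
  12: ids {—} → COUNT(m.id)=0
  13: ids {—} → COUNT(m.id)=0
  15: ids {2, 5, 7} → COUNT(m.id)=3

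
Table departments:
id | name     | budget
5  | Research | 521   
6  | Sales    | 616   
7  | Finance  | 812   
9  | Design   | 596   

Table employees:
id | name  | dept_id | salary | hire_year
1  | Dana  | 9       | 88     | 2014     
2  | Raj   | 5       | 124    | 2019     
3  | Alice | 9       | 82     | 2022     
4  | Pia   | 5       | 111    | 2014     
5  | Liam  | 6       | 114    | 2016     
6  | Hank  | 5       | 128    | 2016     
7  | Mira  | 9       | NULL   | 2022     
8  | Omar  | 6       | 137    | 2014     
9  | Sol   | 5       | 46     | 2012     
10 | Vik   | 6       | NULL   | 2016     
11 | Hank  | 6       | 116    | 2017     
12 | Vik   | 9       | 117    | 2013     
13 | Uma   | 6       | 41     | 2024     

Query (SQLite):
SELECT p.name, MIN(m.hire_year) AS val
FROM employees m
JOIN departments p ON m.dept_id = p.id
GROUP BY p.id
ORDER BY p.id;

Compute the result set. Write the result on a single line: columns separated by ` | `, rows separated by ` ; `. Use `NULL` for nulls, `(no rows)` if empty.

Research | 2012 ; Sales | 2014 ; Design | 2013

Join each employees row to its departments via dept_id.
Group joined rows by departments.id; compute MIN(m.hire_year) per group.
  5: ids {2, 4, 6, 9} → MIN(m.hire_year)=2012
  6: ids {5, 8, 10, 11, 13} → MIN(m.hire_year)=2014
  9: ids {1, 3, 7, 12} → MIN(m.hire_year)=2013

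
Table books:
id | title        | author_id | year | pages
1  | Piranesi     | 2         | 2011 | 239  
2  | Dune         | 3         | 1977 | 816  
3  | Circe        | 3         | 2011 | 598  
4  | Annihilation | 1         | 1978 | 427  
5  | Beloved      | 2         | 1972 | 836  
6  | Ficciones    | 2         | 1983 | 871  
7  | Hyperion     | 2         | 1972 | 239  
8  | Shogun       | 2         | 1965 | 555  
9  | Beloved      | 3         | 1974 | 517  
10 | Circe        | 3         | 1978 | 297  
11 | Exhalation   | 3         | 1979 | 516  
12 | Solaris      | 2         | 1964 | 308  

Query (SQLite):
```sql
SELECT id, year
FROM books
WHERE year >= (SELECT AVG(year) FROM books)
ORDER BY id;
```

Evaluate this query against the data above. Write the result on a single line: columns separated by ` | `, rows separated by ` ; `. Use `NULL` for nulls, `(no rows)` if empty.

1 | 2011 ; 3 | 2011 ; 6 | 1983

Scalar subquery: AVG(year) over all books rows = 1980.333333 (≈; comparison uses full precision).
Keep rows where year >= that value.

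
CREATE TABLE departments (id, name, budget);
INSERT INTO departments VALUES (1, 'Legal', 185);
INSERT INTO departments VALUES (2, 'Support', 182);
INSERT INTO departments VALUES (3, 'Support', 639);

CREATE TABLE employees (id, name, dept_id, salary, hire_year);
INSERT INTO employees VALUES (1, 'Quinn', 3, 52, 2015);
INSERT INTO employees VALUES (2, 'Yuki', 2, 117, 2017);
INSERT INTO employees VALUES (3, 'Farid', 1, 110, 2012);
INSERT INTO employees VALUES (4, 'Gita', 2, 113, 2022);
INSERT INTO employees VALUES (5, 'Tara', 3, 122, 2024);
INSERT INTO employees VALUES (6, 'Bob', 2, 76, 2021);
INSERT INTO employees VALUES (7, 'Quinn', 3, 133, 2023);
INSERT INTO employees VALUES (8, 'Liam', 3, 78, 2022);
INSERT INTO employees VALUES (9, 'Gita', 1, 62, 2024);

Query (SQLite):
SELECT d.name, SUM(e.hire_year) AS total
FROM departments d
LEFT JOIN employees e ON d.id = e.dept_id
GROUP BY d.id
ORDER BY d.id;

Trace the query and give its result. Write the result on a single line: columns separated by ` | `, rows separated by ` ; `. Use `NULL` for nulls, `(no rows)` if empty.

LEFT JOIN keeps every departments row; unmatched ones get NULL for employees columns.
Group by departments.id and compute SUM(e.hire_year). SUM over an all-NULL group is NULL.
  1: ids {3, 9} → SUM(e.hire_year)=4036
  2: ids {2, 4, 6} → SUM(e.hire_year)=6060
  3: ids {1, 5, 7, 8} → SUM(e.hire_year)=8084

Legal | 4036 ; Support | 6060 ; Support | 8084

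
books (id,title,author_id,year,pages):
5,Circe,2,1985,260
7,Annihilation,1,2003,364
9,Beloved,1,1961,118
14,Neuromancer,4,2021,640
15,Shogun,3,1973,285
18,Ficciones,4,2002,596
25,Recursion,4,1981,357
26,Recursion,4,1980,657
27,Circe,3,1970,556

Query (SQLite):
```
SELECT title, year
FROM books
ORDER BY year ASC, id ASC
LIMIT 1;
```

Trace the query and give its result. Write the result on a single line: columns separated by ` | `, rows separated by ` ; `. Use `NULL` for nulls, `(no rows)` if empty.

Beloved | 1961

Sort by year asc, tiebreak id asc: (1961, id=9), (1970, id=27), (1973, id=15), (1980, id=26) …. Take first 1.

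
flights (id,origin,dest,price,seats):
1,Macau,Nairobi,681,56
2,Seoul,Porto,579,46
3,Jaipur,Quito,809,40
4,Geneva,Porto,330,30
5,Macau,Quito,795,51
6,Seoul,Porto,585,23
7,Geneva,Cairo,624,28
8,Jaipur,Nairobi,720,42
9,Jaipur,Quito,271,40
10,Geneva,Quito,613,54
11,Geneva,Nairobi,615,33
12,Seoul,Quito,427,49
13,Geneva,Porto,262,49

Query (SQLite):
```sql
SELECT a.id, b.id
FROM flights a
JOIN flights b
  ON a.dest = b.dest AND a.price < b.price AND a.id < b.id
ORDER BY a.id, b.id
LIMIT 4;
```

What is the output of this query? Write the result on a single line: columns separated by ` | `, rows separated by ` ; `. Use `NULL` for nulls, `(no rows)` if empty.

Pairs (a,b) with same dest, a.price < b.price, a.id < b.id.
dest groups: Cairo:{7} Nairobi:{1,8,11} Porto:{2,4,6,13} Quito:{3,5,9,10,12}
Ordered by (a.id, b.id); first 4.

1 | 8 ; 2 | 6 ; 4 | 6 ; 9 | 10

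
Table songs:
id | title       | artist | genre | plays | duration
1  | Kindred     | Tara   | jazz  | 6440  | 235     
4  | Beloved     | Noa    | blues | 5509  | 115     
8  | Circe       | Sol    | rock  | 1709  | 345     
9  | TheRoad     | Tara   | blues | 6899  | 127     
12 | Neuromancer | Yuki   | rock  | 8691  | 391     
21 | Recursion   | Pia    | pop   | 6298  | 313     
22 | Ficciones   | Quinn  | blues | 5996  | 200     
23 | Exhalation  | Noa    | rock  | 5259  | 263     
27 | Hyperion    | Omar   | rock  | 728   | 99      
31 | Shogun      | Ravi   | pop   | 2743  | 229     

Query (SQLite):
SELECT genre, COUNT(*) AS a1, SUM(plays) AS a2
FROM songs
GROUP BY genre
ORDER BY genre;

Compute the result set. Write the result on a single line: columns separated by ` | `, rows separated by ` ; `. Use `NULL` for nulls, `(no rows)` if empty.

Group songs by genre.
Per group compute: COUNT(*), SUM(plays).
  blues: ids {4, 9, 22} → COUNT(*)=3, SUM(plays)=18404
  jazz: ids {1} → COUNT(*)=1, SUM(plays)=6440
  pop: ids {21, 31} → COUNT(*)=2, SUM(plays)=9041
  rock: ids {8, 12, 23, 27} → COUNT(*)=4, SUM(plays)=16387

blues | 3 | 18404 ; jazz | 1 | 6440 ; pop | 2 | 9041 ; rock | 4 | 16387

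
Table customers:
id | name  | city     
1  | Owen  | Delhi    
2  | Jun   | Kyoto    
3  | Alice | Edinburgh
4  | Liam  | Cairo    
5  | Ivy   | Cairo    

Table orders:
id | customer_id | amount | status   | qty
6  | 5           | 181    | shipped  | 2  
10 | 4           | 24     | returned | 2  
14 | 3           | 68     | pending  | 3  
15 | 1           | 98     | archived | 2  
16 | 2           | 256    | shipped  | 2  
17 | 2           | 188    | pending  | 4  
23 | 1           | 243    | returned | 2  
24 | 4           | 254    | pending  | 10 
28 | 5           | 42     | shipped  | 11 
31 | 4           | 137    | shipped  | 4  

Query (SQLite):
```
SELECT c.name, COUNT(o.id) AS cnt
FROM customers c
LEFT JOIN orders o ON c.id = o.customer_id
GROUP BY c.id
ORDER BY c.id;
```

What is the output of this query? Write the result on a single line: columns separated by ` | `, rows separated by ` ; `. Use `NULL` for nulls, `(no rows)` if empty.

Owen | 2 ; Jun | 2 ; Alice | 1 ; Liam | 3 ; Ivy | 2

LEFT JOIN keeps every customers row; unmatched ones get NULL for orders columns.
Group by customers.id and compute COUNT(o.id). COUNT(col) of an all-NULL group is 0.
  1: ids {15, 23} → COUNT(o.id)=2
  2: ids {16, 17} → COUNT(o.id)=2
  3: ids {14} → COUNT(o.id)=1
  4: ids {10, 24, 31} → COUNT(o.id)=3
  5: ids {6, 28} → COUNT(o.id)=2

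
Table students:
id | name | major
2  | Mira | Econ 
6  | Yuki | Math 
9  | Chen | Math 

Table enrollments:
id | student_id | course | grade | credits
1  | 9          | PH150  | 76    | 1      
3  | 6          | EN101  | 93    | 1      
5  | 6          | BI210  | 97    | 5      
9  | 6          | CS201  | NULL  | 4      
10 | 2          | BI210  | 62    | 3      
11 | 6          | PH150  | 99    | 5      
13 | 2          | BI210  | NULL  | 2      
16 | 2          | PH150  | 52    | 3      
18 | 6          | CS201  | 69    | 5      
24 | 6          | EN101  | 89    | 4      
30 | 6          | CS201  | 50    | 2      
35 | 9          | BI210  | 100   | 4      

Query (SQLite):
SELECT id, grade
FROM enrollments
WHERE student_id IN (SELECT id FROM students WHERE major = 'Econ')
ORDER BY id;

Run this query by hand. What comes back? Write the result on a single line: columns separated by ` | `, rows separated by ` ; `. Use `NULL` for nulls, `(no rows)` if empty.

Inner query: students.id where major = 'Econ'.
Outer: keep enrollments rows whose student_id is in that set.
Inner query → {2}

10 | 62 ; 13 | NULL ; 16 | 52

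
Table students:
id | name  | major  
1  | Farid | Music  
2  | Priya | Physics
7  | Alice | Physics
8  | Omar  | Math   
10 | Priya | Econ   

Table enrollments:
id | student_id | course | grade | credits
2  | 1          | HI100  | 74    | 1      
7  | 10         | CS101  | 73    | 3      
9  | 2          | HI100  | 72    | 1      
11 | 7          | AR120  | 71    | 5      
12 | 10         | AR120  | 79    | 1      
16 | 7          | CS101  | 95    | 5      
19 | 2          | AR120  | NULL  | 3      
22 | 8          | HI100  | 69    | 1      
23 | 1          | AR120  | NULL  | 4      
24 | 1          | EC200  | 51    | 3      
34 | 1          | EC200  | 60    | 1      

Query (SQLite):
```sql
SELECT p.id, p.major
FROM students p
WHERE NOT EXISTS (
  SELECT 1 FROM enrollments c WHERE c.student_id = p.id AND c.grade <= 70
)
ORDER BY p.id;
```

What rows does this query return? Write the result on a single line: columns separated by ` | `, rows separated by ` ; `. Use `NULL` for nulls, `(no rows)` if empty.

For each students row, check whether any enrollments with matching student_id has grade <= 70.
Keep rows where that is false.

2 | Physics ; 7 | Physics ; 10 | Econ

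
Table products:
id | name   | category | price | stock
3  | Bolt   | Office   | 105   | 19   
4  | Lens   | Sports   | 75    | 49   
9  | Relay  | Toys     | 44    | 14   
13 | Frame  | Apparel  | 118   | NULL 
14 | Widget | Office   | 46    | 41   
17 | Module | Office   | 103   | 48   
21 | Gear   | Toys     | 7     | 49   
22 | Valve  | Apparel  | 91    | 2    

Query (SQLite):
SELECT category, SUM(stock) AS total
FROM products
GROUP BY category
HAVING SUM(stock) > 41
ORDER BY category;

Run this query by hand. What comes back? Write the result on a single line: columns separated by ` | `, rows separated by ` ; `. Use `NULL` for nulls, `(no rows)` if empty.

Partition products by category; compute SUM(stock) within each group.
HAVING: keep groups where SUM(stock) > 41.
  Apparel: ids {13, 22} → SUM(stock)=2
  Office: ids {3, 14, 17} → SUM(stock)=108
  Sports: ids {4} → SUM(stock)=49
  Toys: ids {9, 21} → SUM(stock)=63

Office | 108 ; Sports | 49 ; Toys | 63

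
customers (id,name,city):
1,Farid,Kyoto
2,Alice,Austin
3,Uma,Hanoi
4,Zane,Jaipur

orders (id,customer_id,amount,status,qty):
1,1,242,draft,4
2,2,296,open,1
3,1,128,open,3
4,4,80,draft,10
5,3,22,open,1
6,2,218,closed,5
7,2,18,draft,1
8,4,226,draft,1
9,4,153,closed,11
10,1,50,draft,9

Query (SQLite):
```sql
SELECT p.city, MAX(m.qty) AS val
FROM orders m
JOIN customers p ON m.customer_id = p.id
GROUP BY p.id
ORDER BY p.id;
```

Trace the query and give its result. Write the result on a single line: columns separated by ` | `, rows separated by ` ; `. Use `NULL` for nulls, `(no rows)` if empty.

Kyoto | 9 ; Austin | 5 ; Hanoi | 1 ; Jaipur | 11

Join each orders row to its customers via customer_id.
Group joined rows by customers.id; compute MAX(m.qty) per group.
  1: ids {1, 3, 10} → MAX(m.qty)=9
  2: ids {2, 6, 7} → MAX(m.qty)=5
  3: ids {5} → MAX(m.qty)=1
  4: ids {4, 8, 9} → MAX(m.qty)=11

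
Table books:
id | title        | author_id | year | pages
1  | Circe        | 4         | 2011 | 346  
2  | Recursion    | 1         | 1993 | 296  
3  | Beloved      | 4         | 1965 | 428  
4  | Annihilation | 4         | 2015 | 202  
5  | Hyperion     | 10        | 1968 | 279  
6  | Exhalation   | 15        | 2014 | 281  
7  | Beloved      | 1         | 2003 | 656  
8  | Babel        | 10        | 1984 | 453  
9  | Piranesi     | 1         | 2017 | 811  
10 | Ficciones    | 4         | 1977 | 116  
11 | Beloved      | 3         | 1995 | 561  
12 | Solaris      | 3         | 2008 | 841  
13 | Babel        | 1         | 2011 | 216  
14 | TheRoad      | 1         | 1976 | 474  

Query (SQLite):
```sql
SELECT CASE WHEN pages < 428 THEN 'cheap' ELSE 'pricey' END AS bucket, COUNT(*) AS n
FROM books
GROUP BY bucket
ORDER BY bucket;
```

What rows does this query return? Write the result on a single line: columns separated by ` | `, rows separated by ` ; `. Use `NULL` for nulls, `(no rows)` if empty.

Bucket rows by pages < 428 → 'cheap' else 'pricey'; count each bucket.

cheap | 7 ; pricey | 7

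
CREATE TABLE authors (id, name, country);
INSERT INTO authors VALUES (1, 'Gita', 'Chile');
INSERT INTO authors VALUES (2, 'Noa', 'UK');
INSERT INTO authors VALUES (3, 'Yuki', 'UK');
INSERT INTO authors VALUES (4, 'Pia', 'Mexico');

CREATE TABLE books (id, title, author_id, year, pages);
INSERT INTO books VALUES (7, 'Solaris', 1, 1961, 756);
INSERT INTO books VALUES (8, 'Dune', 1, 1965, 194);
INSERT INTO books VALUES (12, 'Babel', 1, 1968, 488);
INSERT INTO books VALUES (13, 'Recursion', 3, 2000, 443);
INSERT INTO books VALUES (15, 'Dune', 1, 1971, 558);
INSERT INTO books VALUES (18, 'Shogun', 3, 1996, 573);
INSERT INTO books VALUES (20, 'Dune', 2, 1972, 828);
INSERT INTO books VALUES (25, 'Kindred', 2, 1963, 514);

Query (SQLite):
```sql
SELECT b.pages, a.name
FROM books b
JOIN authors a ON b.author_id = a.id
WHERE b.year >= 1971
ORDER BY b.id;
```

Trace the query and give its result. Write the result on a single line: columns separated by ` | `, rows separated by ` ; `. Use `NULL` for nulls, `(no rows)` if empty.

Each books row matches the authors row where author_id = authors.id.
Then keep rows with b.year >= 1971.

443 | Yuki ; 558 | Gita ; 573 | Yuki ; 828 | Noa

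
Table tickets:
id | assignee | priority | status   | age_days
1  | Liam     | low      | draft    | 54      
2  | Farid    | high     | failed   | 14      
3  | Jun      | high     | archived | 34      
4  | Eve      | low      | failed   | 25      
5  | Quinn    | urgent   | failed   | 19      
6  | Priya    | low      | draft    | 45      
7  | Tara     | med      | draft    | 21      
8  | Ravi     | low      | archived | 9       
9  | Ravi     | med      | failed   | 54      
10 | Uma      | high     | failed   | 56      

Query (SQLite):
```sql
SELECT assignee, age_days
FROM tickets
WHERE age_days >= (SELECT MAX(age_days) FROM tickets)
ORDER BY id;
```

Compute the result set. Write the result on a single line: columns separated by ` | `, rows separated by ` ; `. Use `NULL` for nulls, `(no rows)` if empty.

Uma | 56

Scalar subquery: MAX(age_days) over all tickets rows = 56.
Keep rows where age_days >= that value.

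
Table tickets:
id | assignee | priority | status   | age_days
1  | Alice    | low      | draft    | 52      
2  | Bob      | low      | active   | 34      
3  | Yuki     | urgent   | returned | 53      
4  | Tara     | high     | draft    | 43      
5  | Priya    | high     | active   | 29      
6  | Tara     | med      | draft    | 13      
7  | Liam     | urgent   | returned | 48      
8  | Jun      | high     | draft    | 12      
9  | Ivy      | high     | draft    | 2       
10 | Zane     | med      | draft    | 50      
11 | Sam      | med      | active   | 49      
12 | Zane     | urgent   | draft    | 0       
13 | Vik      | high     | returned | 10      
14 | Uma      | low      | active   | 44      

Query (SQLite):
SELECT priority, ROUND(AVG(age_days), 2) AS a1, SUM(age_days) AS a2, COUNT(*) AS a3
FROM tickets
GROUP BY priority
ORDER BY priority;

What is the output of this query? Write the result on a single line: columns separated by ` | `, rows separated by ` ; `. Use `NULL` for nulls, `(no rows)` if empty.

high | 19.2 | 96 | 5 ; low | 43.33 | 130 | 3 ; med | 37.33 | 112 | 3 ; urgent | 33.67 | 101 | 3

Group tickets by priority.
Per group compute: ROUND(AVG(age_days), 2), SUM(age_days), COUNT(*).
  high: ids {4, 5, 8, 9, 13} → ROUND(AVG(age_days), 2)=19.2, SUM(age_days)=96, COUNT(*)=5
  low: ids {1, 2, 14} → ROUND(AVG(age_days), 2)=43.33, SUM(age_days)=130, COUNT(*)=3
  med: ids {6, 10, 11} → ROUND(AVG(age_days), 2)=37.33, SUM(age_days)=112, COUNT(*)=3
  urgent: ids {3, 7, 12} → ROUND(AVG(age_days), 2)=33.67, SUM(age_days)=101, COUNT(*)=3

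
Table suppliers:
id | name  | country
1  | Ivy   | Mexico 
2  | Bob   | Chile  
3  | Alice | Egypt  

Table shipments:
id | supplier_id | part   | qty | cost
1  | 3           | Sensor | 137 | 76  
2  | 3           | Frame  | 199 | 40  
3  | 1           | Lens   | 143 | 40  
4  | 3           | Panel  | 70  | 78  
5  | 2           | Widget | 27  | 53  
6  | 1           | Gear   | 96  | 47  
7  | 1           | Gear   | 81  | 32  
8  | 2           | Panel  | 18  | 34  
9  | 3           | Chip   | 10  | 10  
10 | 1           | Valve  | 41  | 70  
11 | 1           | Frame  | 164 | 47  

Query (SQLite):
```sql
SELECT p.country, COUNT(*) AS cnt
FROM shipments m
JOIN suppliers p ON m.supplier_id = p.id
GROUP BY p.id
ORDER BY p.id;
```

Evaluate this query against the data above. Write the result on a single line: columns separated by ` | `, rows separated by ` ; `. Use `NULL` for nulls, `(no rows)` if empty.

Join each shipments row to its suppliers via supplier_id.
Group joined rows by suppliers.id; compute COUNT(*) per group.
  1: ids {3, 6, 7, 10, 11} → COUNT(*)=5
  2: ids {5, 8} → COUNT(*)=2
  3: ids {1, 2, 4, 9} → COUNT(*)=4

Mexico | 5 ; Chile | 2 ; Egypt | 4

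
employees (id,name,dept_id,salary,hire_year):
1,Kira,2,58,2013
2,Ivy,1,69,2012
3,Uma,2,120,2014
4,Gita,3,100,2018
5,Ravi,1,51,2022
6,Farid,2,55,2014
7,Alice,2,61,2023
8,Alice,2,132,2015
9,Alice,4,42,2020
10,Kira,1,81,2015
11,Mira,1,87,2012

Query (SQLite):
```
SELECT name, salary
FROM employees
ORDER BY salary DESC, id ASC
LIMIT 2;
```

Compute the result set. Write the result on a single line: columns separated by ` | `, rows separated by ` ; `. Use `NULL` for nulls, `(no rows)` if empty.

Alice | 132 ; Uma | 120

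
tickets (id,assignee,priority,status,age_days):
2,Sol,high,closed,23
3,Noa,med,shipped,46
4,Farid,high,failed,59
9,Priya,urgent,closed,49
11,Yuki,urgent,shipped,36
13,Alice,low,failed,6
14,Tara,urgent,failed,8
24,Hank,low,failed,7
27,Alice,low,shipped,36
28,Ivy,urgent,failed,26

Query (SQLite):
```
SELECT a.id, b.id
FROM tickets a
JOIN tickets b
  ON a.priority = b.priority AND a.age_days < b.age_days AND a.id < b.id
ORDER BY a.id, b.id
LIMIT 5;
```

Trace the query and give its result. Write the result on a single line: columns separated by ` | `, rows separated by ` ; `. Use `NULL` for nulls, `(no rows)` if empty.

Pairs (a,b) with same priority, a.age_days < b.age_days, a.id < b.id.
priority groups: high:{2,4} low:{13,24,27} med:{3} urgent:{9,11,14,28}
Ordered by (a.id, b.id); first 5.

2 | 4 ; 13 | 24 ; 13 | 27 ; 14 | 28 ; 24 | 27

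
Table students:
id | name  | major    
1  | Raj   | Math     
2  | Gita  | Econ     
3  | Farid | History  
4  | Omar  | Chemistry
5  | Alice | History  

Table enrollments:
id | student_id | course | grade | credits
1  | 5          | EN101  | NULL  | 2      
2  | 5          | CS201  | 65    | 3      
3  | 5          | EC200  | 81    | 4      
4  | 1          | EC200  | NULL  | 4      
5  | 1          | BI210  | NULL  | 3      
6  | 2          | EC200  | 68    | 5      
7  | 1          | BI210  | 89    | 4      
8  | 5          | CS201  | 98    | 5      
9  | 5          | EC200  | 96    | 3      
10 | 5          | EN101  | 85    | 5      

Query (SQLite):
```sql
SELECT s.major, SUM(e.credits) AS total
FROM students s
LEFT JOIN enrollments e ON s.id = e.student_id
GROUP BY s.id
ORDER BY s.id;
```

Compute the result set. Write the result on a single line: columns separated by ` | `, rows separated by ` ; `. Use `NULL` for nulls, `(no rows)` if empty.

Math | 11 ; Econ | 5 ; History | NULL ; Chemistry | NULL ; History | 22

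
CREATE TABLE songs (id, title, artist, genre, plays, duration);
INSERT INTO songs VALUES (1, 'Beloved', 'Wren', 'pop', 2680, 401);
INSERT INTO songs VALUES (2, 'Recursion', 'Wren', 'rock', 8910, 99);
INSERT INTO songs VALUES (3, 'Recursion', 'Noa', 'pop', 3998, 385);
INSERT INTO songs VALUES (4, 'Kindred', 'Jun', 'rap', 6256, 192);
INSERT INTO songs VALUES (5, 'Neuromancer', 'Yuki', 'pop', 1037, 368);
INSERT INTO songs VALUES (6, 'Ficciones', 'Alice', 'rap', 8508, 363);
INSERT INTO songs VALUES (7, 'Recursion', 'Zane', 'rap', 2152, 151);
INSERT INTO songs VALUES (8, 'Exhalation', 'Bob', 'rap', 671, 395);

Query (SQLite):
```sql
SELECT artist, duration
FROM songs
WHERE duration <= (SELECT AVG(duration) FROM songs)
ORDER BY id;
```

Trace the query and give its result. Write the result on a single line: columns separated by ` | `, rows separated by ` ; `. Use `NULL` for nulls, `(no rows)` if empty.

Wren | 99 ; Jun | 192 ; Zane | 151

Scalar subquery: AVG(duration) over all songs rows = 294.25.
Keep rows where duration <= that value.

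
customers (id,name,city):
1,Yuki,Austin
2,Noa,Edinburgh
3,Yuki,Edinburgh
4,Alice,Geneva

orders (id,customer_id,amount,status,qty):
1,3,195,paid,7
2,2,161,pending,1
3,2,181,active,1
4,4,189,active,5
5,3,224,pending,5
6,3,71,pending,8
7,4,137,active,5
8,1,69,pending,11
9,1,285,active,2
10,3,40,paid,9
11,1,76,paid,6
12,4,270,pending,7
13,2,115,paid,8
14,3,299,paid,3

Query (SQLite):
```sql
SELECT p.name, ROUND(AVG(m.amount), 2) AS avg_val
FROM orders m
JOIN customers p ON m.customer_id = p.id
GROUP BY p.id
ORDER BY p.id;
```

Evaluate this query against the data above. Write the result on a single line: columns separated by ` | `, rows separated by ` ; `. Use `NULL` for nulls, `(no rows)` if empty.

Yuki | 143.33 ; Noa | 152.33 ; Yuki | 165.8 ; Alice | 198.67

Join each orders row to its customers via customer_id.
Group joined rows by customers.id; compute ROUND(AVG(m.amount), 2) per group.
  1: ids {8, 9, 11} → ROUND(AVG(m.amount), 2)=143.33
  2: ids {2, 3, 13} → ROUND(AVG(m.amount), 2)=152.33
  3: ids {1, 5, 6, 10, 14} → ROUND(AVG(m.amount), 2)=165.8
  4: ids {4, 7, 12} → ROUND(AVG(m.amount), 2)=198.67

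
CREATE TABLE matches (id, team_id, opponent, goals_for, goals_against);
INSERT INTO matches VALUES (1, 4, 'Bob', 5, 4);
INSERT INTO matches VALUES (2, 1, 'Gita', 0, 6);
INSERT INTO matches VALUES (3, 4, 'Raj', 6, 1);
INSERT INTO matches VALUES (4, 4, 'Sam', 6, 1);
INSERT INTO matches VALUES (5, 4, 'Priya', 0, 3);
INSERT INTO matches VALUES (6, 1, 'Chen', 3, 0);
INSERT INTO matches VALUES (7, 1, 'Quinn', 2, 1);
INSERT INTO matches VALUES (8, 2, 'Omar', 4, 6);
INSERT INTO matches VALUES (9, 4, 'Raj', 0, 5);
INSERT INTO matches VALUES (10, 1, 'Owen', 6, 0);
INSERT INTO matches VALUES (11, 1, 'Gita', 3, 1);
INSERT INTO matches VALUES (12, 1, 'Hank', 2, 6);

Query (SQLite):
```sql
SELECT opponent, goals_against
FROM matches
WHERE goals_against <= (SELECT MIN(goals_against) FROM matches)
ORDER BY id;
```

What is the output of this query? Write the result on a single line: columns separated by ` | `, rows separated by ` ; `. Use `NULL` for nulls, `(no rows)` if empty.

Chen | 0 ; Owen | 0

Scalar subquery: MIN(goals_against) over all matches rows = 0.
Keep rows where goals_against <= that value.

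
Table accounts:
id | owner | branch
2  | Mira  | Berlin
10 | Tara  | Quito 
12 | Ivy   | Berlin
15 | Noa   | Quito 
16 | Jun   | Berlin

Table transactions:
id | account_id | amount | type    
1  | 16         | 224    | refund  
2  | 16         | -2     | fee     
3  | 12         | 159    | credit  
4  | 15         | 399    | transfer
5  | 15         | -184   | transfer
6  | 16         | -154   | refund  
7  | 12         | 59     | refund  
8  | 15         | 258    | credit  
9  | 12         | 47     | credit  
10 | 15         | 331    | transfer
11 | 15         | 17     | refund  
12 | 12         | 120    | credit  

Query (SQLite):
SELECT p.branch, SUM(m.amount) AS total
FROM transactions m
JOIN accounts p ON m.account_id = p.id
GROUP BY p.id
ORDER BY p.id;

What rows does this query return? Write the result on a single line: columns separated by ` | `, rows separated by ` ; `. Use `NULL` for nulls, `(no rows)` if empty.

Berlin | 385 ; Quito | 821 ; Berlin | 68

Join each transactions row to its accounts via account_id.
Group joined rows by accounts.id; compute SUM(m.amount) per group.
  12: ids {3, 7, 9, 12} → SUM(m.amount)=385
  15: ids {4, 5, 8, 10, 11} → SUM(m.amount)=821
  16: ids {1, 2, 6} → SUM(m.amount)=68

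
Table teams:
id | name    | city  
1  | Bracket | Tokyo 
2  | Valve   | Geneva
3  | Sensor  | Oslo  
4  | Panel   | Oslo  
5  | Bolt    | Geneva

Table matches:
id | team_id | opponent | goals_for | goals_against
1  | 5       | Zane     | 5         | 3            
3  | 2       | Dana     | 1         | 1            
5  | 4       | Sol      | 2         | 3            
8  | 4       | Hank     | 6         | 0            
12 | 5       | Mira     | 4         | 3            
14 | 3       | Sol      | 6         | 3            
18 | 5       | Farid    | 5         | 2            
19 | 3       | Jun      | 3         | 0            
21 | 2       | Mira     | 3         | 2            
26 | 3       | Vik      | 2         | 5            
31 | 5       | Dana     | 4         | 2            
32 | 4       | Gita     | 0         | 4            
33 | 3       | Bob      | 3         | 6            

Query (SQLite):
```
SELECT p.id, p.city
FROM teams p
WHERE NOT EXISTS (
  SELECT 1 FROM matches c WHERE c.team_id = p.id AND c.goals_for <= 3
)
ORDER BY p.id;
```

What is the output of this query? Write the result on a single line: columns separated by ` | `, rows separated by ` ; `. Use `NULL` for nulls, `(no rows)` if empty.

For each teams row, check whether any matches with matching team_id has goals_for <= 3.
Keep rows where that is false.

1 | Tokyo ; 5 | Geneva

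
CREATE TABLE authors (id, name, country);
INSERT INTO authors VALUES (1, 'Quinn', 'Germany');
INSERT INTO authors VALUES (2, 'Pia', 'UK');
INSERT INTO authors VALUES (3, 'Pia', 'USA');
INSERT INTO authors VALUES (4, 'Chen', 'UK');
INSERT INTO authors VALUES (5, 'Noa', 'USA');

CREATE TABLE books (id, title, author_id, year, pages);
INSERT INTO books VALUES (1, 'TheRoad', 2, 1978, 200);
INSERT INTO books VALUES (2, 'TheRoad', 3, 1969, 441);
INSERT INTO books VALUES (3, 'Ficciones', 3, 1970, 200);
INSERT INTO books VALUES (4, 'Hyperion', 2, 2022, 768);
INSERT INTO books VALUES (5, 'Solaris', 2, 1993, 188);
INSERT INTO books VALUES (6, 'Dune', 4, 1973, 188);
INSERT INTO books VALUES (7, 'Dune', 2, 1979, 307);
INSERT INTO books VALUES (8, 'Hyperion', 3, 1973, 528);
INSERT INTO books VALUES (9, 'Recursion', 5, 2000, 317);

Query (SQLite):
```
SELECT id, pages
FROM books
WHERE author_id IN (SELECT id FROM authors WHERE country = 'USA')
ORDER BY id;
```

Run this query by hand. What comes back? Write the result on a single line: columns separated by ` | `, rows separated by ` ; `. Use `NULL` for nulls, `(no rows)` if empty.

2 | 441 ; 3 | 200 ; 8 | 528 ; 9 | 317

Inner query: authors.id where country = 'USA'.
Outer: keep books rows whose author_id is in that set.
Inner query → {3, 5}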